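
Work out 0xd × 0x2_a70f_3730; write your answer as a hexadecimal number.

Multiply each base-16 digit by 13, carrying:
  0×13 = 0 → write 0
  3×13 = 39 → write 7 carry 2
  7×13+2 = 93 → write d carry 5
  3×13+5 = 44 → write c carry 2
  f×13+2 = 197 → write 5 carry 12
  0×13+12 = 12 → write c
  7×13 = 91 → write b carry 5
  a×13+5 = 135 → write 7 carry 8
  2×13+8 = 34 → write 2 carry 2
  remaining carry: 2

0x227bc5cd70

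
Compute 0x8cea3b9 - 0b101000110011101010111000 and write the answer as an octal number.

0o1012664401

0x8cea3b9 = 0o1063521671 in octal.
0b101000110011101010111000 = 0o50635270 in octal.
Subtract column by column in base 8:
  1-0 → 1
  7-7 → 0
  6-2 → 4
  1-5 → 4 (borrow)
  2-3-1 → 6 (borrow)
  5-6-1 → 6 (borrow)
  3-0-1 → 2
  6-5 → 1
  0-0 → 0
  1-0 → 1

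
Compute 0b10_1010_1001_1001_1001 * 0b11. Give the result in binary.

Multiply each base-2 digit by 3, carrying:
  1×3 = 3 → write 1 carry 1
  0×3+1 = 1 → write 1
  0×3 = 0 → write 0
  1×3 = 3 → write 1 carry 1
  1×3+1 = 4 → write 0 carry 2
  0×3+2 = 2 → write 0 carry 1
  0×3+1 = 1 → write 1
  1×3 = 3 → write 1 carry 1
  1×3+1 = 4 → write 0 carry 2
  0×3+2 = 2 → write 0 carry 1
  0×3+1 = 1 → write 1
  1×3 = 3 → write 1 carry 1
  0×3+1 = 1 → write 1
  1×3 = 3 → write 1 carry 1
  0×3+1 = 1 → write 1
  1×3 = 3 → write 1 carry 1
  0×3+1 = 1 → write 1
  1×3 = 3 → write 1 carry 1
  remaining carry: 1

0b1111111110011001011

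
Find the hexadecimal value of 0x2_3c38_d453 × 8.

0x11e1c6a298

Multiply each base-16 digit by 8, carrying:
  3×8 = 24 → write 8 carry 1
  5×8+1 = 41 → write 9 carry 2
  4×8+2 = 34 → write 2 carry 2
  d×8+2 = 106 → write a carry 6
  8×8+6 = 70 → write 6 carry 4
  3×8+4 = 28 → write c carry 1
  c×8+1 = 97 → write 1 carry 6
  3×8+6 = 30 → write e carry 1
  2×8+1 = 17 → write 1 carry 1
  remaining carry: 1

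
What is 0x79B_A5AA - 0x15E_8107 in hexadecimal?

0x63D24A3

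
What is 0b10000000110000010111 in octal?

0o2006027

Group the bits in threes: 010 000 000 110 000 010 111 → 2006027.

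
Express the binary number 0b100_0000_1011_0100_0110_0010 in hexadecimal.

0x40B462

Group the bits into nibbles: 0100 0000 1011 0100 0110 0010 → 40B462.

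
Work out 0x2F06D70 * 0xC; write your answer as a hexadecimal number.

0x23452140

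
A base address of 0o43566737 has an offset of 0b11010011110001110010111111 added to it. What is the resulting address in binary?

0o43566737 = 0b100011101110110111011111 in binary.
Add column by column in base 2, right to left:
  1+1 = 0 carry 1
  1+1+1 = 1 carry 1
  1+1+1 = 1 carry 1
  1+1+1 = 1 carry 1
  1+1+1 = 1 carry 1
  0+1+1 = 0 carry 1
  1+0+1 = 0 carry 1
  1+1+1 = 1 carry 1
  1+0+1 = 0 carry 1
  0+0+1 = 1
  1+1 = 0 carry 1
  1+1+1 = 1 carry 1
  0+1+1 = 0 carry 1
  1+0+1 = 0 carry 1
  1+0+1 = 0 carry 1
  1+0+1 = 0 carry 1
  0+1+1 = 0 carry 1
  1+1+1 = 1 carry 1
  1+1+1 = 1 carry 1
  1+1+1 = 1 carry 1
  0+0+1 = 1
  0+0 = 0
  0+1 = 1
  1+0 = 1
  0+1 = 1
  0+1 = 1

0b11110111100000101010011110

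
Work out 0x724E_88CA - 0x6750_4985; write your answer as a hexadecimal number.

Subtract column by column in base 16:
  A-5 → 5
  C-8 → 4
  8-9 → F (borrow)
  8-4-1 → 3
  E-0 → E
  4-5 → F (borrow)
  2-7-1 → A (borrow)
  7-6-1 → 0

0xAFE3F45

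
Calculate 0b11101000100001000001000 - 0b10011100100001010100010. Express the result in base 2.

0b1001011111111101100110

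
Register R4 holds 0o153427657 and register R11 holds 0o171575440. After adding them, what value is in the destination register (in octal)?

Add column by column in base 8, right to left:
  7+0 = 7
  5+4 = 1 carry 1
  6+4+1 = 3 carry 1
  7+5+1 = 5 carry 1
  2+7+1 = 2 carry 1
  4+5+1 = 2 carry 1
  3+1+1 = 5
  5+7 = 4 carry 1
  1+1+1 = 3

0o345225317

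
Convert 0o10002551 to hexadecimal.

Each octal digit is 3 bits: 1=001 0=000 0=000 0=000 2=010 5=101 5=101 1=001.
Group the bits into nibbles: 0010 0000 0000 0101 0110 1001 → 200569.

0x200569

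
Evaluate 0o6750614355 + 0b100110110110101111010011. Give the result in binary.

0o6750614355 = 0b110111101000110001100011101101 in binary.
Add column by column in base 2, right to left:
  1+1 = 0 carry 1
  0+1+1 = 0 carry 1
  1+0+1 = 0 carry 1
  1+0+1 = 0 carry 1
  0+1+1 = 0 carry 1
  1+0+1 = 0 carry 1
  1+1+1 = 1 carry 1
  1+1+1 = 1 carry 1
  0+1+1 = 0 carry 1
  0+1+1 = 0 carry 1
  0+0+1 = 1
  1+1 = 0 carry 1
  1+0+1 = 0 carry 1
  0+1+1 = 0 carry 1
  0+1+1 = 0 carry 1
  0+0+1 = 1
  1+1 = 0 carry 1
  1+1+1 = 1 carry 1
  0+0+1 = 1
  0+1 = 1
  0+1 = 1
  1+0 = 1
  0+0 = 0
  1+1 = 0 carry 1
  1+0+1 = 0 carry 1
  1+0+1 = 0 carry 1
  1+0+1 = 0 carry 1
  0+0+1 = 1
  1+0 = 1
  1+0 = 1

0b111000001111101000010011000000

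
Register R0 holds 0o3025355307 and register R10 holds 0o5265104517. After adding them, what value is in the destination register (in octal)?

Add column by column in base 8, right to left:
  7+7 = 6 carry 1
  0+1+1 = 2
  3+5 = 0 carry 1
  5+4+1 = 2 carry 1
  5+0+1 = 6
  3+1 = 4
  5+5 = 2 carry 1
  2+6+1 = 1 carry 1
  0+2+1 = 3
  3+5 = 0 carry 1
  final carry 1

0o10312462026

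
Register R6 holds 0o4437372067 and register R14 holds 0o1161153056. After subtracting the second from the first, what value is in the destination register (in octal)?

0o3256217011

Subtract column by column in base 8:
  7-6 → 1
  6-5 → 1
  0-0 → 0
  2-3 → 7 (borrow)
  7-5-1 → 1
  3-1 → 2
  7-1 → 6
  3-6 → 5 (borrow)
  4-1-1 → 2
  4-1 → 3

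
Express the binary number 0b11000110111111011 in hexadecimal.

0x18DFB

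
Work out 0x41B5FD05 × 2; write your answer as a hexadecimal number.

0x836BFA0A

Multiply each base-16 digit by 2, carrying:
  5×2 = 10 → write A
  0×2 = 0 → write 0
  D×2 = 26 → write A carry 1
  F×2+1 = 31 → write F carry 1
  5×2+1 = 11 → write B
  B×2 = 22 → write 6 carry 1
  1×2+1 = 3 → write 3
  4×2 = 8 → write 8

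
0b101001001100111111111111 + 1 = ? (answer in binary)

0b101001001101000000000000

The trailing 12 digits are 1 (max in base 2), so adding 1 cascades: they roll to 0 and the next digit up increments.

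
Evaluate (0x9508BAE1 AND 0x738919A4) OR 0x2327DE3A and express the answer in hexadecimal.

0x9508BAE1 AND 0x738919A4 = 0x110818A0.
Then OR with 0x2327DE3A.

0x332FDEBA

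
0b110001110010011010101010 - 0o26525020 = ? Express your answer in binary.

0b11011000111110010011010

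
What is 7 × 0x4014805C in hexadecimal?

0x1C08F8284

Multiply each base-16 digit by 7, carrying:
  C×7 = 84 → write 4 carry 5
  5×7+5 = 40 → write 8 carry 2
  0×7+2 = 2 → write 2
  8×7 = 56 → write 8 carry 3
  4×7+3 = 31 → write F carry 1
  1×7+1 = 8 → write 8
  0×7 = 0 → write 0
  4×7 = 28 → write C carry 1
  remaining carry: 1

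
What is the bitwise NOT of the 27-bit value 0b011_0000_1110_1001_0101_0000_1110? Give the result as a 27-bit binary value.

Invert each bit: 011000011101001010100001110 → 100111100010110101011110001.

0b100111100010110101011110001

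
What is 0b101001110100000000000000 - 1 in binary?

0b101001110011111111111111

The trailing 14 digits are 0, so subtracting 1 borrows through: they become 1 and the next digit up decrements.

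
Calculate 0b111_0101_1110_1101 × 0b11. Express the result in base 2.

Multiply each base-2 digit by 3, carrying:
  1×3 = 3 → write 1 carry 1
  0×3+1 = 1 → write 1
  1×3 = 3 → write 1 carry 1
  1×3+1 = 4 → write 0 carry 2
  0×3+2 = 2 → write 0 carry 1
  1×3+1 = 4 → write 0 carry 2
  1×3+2 = 5 → write 1 carry 2
  1×3+2 = 5 → write 1 carry 2
  1×3+2 = 5 → write 1 carry 2
  0×3+2 = 2 → write 0 carry 1
  1×3+1 = 4 → write 0 carry 2
  0×3+2 = 2 → write 0 carry 1
  1×3+1 = 4 → write 0 carry 2
  1×3+2 = 5 → write 1 carry 2
  1×3+2 = 5 → write 1 carry 2
  remaining carry: 10

0b10110000111000111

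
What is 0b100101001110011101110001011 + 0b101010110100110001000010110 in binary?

Add column by column in base 2, right to left:
  1+0 = 1
  1+1 = 0 carry 1
  0+1+1 = 0 carry 1
  1+0+1 = 0 carry 1
  0+1+1 = 0 carry 1
  0+0+1 = 1
  0+0 = 0
  1+0 = 1
  1+0 = 1
  1+1 = 0 carry 1
  0+0+1 = 1
  1+0 = 1
  1+0 = 1
  1+1 = 0 carry 1
  0+1+1 = 0 carry 1
  0+0+1 = 1
  1+0 = 1
  1+1 = 0 carry 1
  1+0+1 = 0 carry 1
  0+1+1 = 0 carry 1
  0+1+1 = 0 carry 1
  1+0+1 = 0 carry 1
  0+1+1 = 0 carry 1
  1+0+1 = 0 carry 1
  0+1+1 = 0 carry 1
  0+0+1 = 1
  1+1 = 0 carry 1
  final carry 1

0b1010000000011001110110100001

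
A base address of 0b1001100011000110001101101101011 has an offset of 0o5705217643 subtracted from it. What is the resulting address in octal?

0b1001100011000110001101101101011 = 0o11430615553 in octal.
Subtract column by column in base 8:
  3-3 → 0
  5-4 → 1
  5-6 → 7 (borrow)
  5-7-1 → 5 (borrow)
  1-1-1 → 7 (borrow)
  6-2-1 → 3
  0-5 → 3 (borrow)
  3-0-1 → 2
  4-7 → 5 (borrow)
  1-5-1 → 3 (borrow)
  1-0-1 → 0

0o3523375710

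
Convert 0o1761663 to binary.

Each octal digit is 3 bits: 1=001 7=111 6=110 1=001 6=110 6=110 3=011.

0b1111110001110110011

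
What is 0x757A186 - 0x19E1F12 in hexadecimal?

Subtract column by column in base 16:
  6-2 → 4
  8-1 → 7
  1-F → 2 (borrow)
  A-1-1 → 8
  7-E → 9 (borrow)
  5-9-1 → B (borrow)
  7-1-1 → 5

0x5B98274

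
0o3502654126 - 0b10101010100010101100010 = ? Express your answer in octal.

0b10101010100010101100010 = 0o25242542 in octal.
Subtract column by column in base 8:
  6-2 → 4
  2-4 → 6 (borrow)
  1-5-1 → 3 (borrow)
  4-2-1 → 1
  5-4 → 1
  6-2 → 4
  2-5 → 5 (borrow)
  0-2-1 → 5 (borrow)
  5-0-1 → 4
  3-0 → 3

0o3455411364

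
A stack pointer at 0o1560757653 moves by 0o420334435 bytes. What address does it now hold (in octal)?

0o2201314310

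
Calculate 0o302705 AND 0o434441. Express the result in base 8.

0o000401

AND each oct digit independently (no carries):
  3&4=0, 0&3=0, 2&4=0, 7&4=4, 0&4=0, 5&1=1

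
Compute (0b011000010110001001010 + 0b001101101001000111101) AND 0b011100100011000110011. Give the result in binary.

Add column by column in base 2, right to left:
  0+1 = 1
  1+0 = 1
  0+1 = 1
  1+1 = 0 carry 1
  0+1+1 = 0 carry 1
  0+1+1 = 0 carry 1
  1+0+1 = 0 carry 1
  0+0+1 = 1
  0+0 = 0
  0+1 = 1
  1+0 = 1
  1+0 = 1
  0+1 = 1
  1+0 = 1
  0+1 = 1
  0+1 = 1
  0+0 = 0
  0+1 = 1
  1+1 = 0 carry 1
  1+0+1 = 0 carry 1
  final carry 1
Sum = 0b100101111111010000111; now AND with 0b011100100011000110011:
  100101111111010000111
& 011100100011000110011
= 000100100011000000011

0b100100011000000011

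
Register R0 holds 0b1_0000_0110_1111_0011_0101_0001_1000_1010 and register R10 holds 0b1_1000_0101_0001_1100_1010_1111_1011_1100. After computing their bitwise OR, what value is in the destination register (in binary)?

OR bit by bit (1 where either bit is 1):
  100000110111100110101000110001010
| 110000101000111001010111110111100
= 110000111111111111111111110111110

0b110000111111111111111111110111110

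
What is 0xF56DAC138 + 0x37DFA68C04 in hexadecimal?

Add column by column in base 16, right to left:
  8+4 = C
  3+0 = 3
  1+C = D
  C+8 = 4 carry 1
  A+6+1 = 1 carry 1
  D+A+1 = 8 carry 1
  6+F+1 = 6 carry 1
  5+D+1 = 3 carry 1
  F+7+1 = 7 carry 1
  0+3+1 = 4

0x4736814D3C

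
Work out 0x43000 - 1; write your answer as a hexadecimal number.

0x42FFF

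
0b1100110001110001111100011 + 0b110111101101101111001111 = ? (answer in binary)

0b10011101111011111110110010

Add column by column in base 2, right to left:
  1+1 = 0 carry 1
  1+1+1 = 1 carry 1
  0+1+1 = 0 carry 1
  0+1+1 = 0 carry 1
  0+0+1 = 1
  1+0 = 1
  1+1 = 0 carry 1
  1+1+1 = 1 carry 1
  1+1+1 = 1 carry 1
  1+1+1 = 1 carry 1
  0+0+1 = 1
  0+1 = 1
  0+1 = 1
  1+0 = 1
  1+1 = 0 carry 1
  1+1+1 = 1 carry 1
  0+0+1 = 1
  0+1 = 1
  0+1 = 1
  1+1 = 0 carry 1
  1+1+1 = 1 carry 1
  0+0+1 = 1
  0+1 = 1
  1+1 = 0 carry 1
  1+0+1 = 0 carry 1
  final carry 1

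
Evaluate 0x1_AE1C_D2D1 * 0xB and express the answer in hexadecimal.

0x127B3D0EFB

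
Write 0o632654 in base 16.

Each octal digit is 3 bits: 6=110 3=011 2=010 6=110 5=101 4=100.
Group the bits into nibbles: 0011 0011 0101 1010 1100 → 335AC.

0x335AC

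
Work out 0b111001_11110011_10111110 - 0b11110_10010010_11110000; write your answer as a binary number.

Subtract column by column in base 2:
  0-0 → 0
  1-0 → 1
  1-0 → 1
  1-0 → 1
  1-1 → 0
  1-1 → 0
  0-1 → 1 (borrow)
  1-1-1 → 1 (borrow)
  1-0-1 → 0
  1-1 → 0
  0-0 → 0
  0-0 → 0
  1-1 → 0
  1-0 → 1
  1-0 → 1
  1-1 → 0
  1-0 → 1
  0-1 → 1 (borrow)
  0-1-1 → 0 (borrow)
  1-1-1 → 1 (borrow)
  1-1-1 → 1 (borrow)
  1-0-1 → 0

0b110110110000011001110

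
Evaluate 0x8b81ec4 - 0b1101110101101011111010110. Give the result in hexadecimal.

0x6fd46ee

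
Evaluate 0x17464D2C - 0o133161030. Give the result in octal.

0o2566265424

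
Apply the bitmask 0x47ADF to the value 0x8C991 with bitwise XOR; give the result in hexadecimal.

0xCB34E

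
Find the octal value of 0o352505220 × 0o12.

0o4452264640

Multiply each base-8 digit by 10, carrying:
  0×10 = 0 → write 0
  2×10 = 20 → write 4 carry 2
  2×10+2 = 22 → write 6 carry 2
  5×10+2 = 52 → write 4 carry 6
  0×10+6 = 6 → write 6
  5×10 = 50 → write 2 carry 6
  2×10+6 = 26 → write 2 carry 3
  5×10+3 = 53 → write 5 carry 6
  3×10+6 = 36 → write 4 carry 4
  remaining carry: 4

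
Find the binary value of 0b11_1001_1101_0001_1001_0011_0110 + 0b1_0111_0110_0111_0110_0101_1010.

0b101000100111000111110010000

Add column by column in base 2, right to left:
  0+0 = 0
  1+1 = 0 carry 1
  1+0+1 = 0 carry 1
  0+1+1 = 0 carry 1
  1+1+1 = 1 carry 1
  1+0+1 = 0 carry 1
  0+1+1 = 0 carry 1
  0+0+1 = 1
  1+0 = 1
  0+1 = 1
  0+1 = 1
  1+0 = 1
  1+1 = 0 carry 1
  0+1+1 = 0 carry 1
  0+1+1 = 0 carry 1
  0+0+1 = 1
  1+0 = 1
  0+1 = 1
  1+1 = 0 carry 1
  1+0+1 = 0 carry 1
  1+1+1 = 1 carry 1
  0+1+1 = 0 carry 1
  0+1+1 = 0 carry 1
  1+0+1 = 0 carry 1
  1+1+1 = 1 carry 1
  1+0+1 = 0 carry 1
  final carry 1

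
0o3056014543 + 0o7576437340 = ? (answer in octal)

Add column by column in base 8, right to left:
  3+0 = 3
  4+4 = 0 carry 1
  5+3+1 = 1 carry 1
  4+7+1 = 4 carry 1
  1+3+1 = 5
  0+4 = 4
  6+6 = 4 carry 1
  5+7+1 = 5 carry 1
  0+5+1 = 6
  3+7 = 2 carry 1
  final carry 1

0o12654454103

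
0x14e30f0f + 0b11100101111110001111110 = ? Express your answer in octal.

0o2525405615

0x14e30f0f = 0o2470607417 in octal.
0b11100101111110001111110 = 0o34576176 in octal.
Add column by column in base 8, right to left:
  7+6 = 5 carry 1
  1+7+1 = 1 carry 1
  4+1+1 = 6
  7+6 = 5 carry 1
  0+7+1 = 0 carry 1
  6+5+1 = 4 carry 1
  0+4+1 = 5
  7+3 = 2 carry 1
  4+0+1 = 5
  2+0 = 2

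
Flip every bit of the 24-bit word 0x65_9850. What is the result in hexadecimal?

0x9a67af

Each hex digit d becomes f−d:
  6→9, 5→a, 9→6, 8→7, 5→a, 0→f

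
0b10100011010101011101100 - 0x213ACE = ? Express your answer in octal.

0b10100011010101011101100 = 0o24325354 in octal.
0x213ACE = 0o10235316 in octal.
Subtract column by column in base 8:
  4-6 → 6 (borrow)
  5-1-1 → 3
  3-3 → 0
  5-5 → 0
  2-3 → 7 (borrow)
  3-2-1 → 0
  4-0 → 4
  2-1 → 1

0o14070036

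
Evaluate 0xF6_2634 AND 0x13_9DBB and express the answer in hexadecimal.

AND each hex digit independently (no carries):
  F&1=1, 6&3=2, 2&9=0, 6&D=4, 3&B=3, 4&B=0

0x120430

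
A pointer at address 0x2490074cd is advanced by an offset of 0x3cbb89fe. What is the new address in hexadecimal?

0x285bbfecb

Add column by column in base 16, right to left:
  d+e = b carry 1
  c+f+1 = c carry 1
  4+9+1 = e
  7+8 = f
  0+b = b
  0+b = b
  9+c = 5 carry 1
  4+3+1 = 8
  2+0 = 2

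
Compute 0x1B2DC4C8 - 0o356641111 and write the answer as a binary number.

0x1B2DC4C8 = 0b11011001011011100010011001000 in binary.
0o356641111 = 0b11101110110100001001001001 in binary.
Subtract column by column in base 2:
  0-1 → 1 (borrow)
  0-0-1 → 1 (borrow)
  0-0-1 → 1 (borrow)
  1-1-1 → 1 (borrow)
  0-0-1 → 1 (borrow)
  0-0-1 → 1 (borrow)
  1-1-1 → 1 (borrow)
  1-0-1 → 0
  0-0 → 0
  0-1 → 1 (borrow)
  1-0-1 → 0
  0-0 → 0
  0-0 → 0
  0-0 → 0
  1-1 → 0
  1-0 → 1
  1-1 → 0
  0-1 → 1 (borrow)
  1-0-1 → 0
  1-1 → 0
  0-1 → 1 (borrow)
  1-1-1 → 1 (borrow)
  0-0-1 → 1 (borrow)
  0-1-1 → 0 (borrow)
  1-1-1 → 1 (borrow)
  1-1-1 → 1 (borrow)
  0-0-1 → 1 (borrow)
  1-0-1 → 0
  1-0 → 1

0b10111011100101000001001111111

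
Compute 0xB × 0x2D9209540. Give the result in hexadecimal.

Multiply each base-16 digit by 11, carrying:
  0×11 = 0 → write 0
  4×11 = 44 → write C carry 2
  5×11+2 = 57 → write 9 carry 3
  9×11+3 = 102 → write 6 carry 6
  0×11+6 = 6 → write 6
  2×11 = 22 → write 6 carry 1
  9×11+1 = 100 → write 4 carry 6
  D×11+6 = 149 → write 5 carry 9
  2×11+9 = 31 → write F carry 1
  remaining carry: 1

0x1F546669C0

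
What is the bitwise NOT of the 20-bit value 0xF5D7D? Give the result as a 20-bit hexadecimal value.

0x0A282

Each hex digit d becomes F−d:
  F→0, 5→A, D→2, 7→8, D→2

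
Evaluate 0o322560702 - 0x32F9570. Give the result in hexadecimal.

0x1B4C52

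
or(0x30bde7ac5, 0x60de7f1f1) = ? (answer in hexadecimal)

0x70ffffbf5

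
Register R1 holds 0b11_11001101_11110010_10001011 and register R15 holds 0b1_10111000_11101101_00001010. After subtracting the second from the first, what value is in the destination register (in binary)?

0b10000101010000010110000001

Subtract column by column in base 2:
  1-0 → 1
  1-1 → 0
  0-0 → 0
  1-1 → 0
  0-0 → 0
  0-0 → 0
  0-0 → 0
  1-0 → 1
  0-1 → 1 (borrow)
  1-0-1 → 0
  0-1 → 1 (borrow)
  0-1-1 → 0 (borrow)
  1-0-1 → 0
  1-1 → 0
  1-1 → 0
  1-1 → 0
  1-0 → 1
  0-0 → 0
  1-0 → 1
  1-1 → 0
  0-1 → 1 (borrow)
  0-1-1 → 0 (borrow)
  1-0-1 → 0
  1-1 → 0
  1-1 → 0
  1-0 → 1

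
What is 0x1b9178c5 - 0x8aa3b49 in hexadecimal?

0x12e73d7c

Subtract column by column in base 16:
  5-9 → c (borrow)
  c-4-1 → 7
  8-b → d (borrow)
  7-3-1 → 3
  1-a → 7 (borrow)
  9-a-1 → e (borrow)
  b-8-1 → 2
  1-0 → 1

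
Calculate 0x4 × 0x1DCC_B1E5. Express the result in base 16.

0x7732C794

Multiply each base-16 digit by 4, carrying:
  5×4 = 20 → write 4 carry 1
  E×4+1 = 57 → write 9 carry 3
  1×4+3 = 7 → write 7
  B×4 = 44 → write C carry 2
  C×4+2 = 50 → write 2 carry 3
  C×4+3 = 51 → write 3 carry 3
  D×4+3 = 55 → write 7 carry 3
  1×4+3 = 7 → write 7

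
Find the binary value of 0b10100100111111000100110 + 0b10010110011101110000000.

0b100111011011100110100110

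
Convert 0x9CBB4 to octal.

0o2345664

Expand each hex digit to 4 bits: 9=1001 C=1100 B=1011 B=1011 4=0100.
Group the bits in threes: 010 011 100 101 110 110 100 → 2345664.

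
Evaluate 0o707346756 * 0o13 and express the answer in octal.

Multiply each base-8 digit by 11, carrying:
  6×11 = 66 → write 2 carry 8
  5×11+8 = 63 → write 7 carry 7
  7×11+7 = 84 → write 4 carry 10
  6×11+10 = 76 → write 4 carry 9
  4×11+9 = 53 → write 5 carry 6
  3×11+6 = 39 → write 7 carry 4
  7×11+4 = 81 → write 1 carry 10
  0×11+10 = 10 → write 2 carry 1
  7×11+1 = 78 → write 6 carry 9
  remaining carry: 11

0o11621754472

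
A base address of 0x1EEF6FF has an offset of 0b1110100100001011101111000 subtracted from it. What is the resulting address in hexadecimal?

0x1CDF87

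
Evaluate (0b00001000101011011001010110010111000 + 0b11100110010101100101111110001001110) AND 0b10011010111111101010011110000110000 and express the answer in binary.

Add column by column in base 2, right to left:
  0+0 = 0
  0+1 = 1
  0+1 = 1
  1+1 = 0 carry 1
  1+0+1 = 0 carry 1
  1+0+1 = 0 carry 1
  0+1+1 = 0 carry 1
  1+0+1 = 0 carry 1
  0+0+1 = 1
  0+0 = 0
  1+1 = 0 carry 1
  1+1+1 = 1 carry 1
  0+1+1 = 0 carry 1
  1+1+1 = 1 carry 1
  0+1+1 = 0 carry 1
  1+1+1 = 1 carry 1
  0+0+1 = 1
  0+1 = 1
  1+0 = 1
  1+0 = 1
  0+1 = 1
  1+1 = 0 carry 1
  1+0+1 = 0 carry 1
  0+1+1 = 0 carry 1
  1+0+1 = 0 carry 1
  0+1+1 = 0 carry 1
  1+0+1 = 0 carry 1
  0+0+1 = 1
  0+1 = 1
  0+1 = 1
  1+0 = 1
  0+0 = 0
  0+1 = 1
  0+1 = 1
  0+1 = 1
Sum = 0b11101111000000111111010100100000110; now AND with 0b10011010111111101010011110000110000:
  11101111000000111111010100100000110
& 10011010111111101010011110000110000
= 10001010000000101010010100000000000

0b10001010000000101010010100000000000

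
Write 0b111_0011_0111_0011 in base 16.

0x7373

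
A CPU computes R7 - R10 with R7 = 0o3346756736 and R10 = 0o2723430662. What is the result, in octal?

0o423326054

Subtract column by column in base 8:
  6-2 → 4
  3-6 → 5 (borrow)
  7-6-1 → 0
  6-0 → 6
  5-3 → 2
  7-4 → 3
  6-3 → 3
  4-2 → 2
  3-7 → 4 (borrow)
  3-2-1 → 0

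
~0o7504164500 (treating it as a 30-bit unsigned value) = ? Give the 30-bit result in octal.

Each oct digit d becomes 7−d:
  7→0, 5→2, 0→7, 4→3, 1→6, 6→1, 4→3, 5→2, 0→7, 0→7

0o0273613277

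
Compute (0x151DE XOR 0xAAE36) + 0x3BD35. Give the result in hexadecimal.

0xFBD1D

First 0x151DE XOR 0xAAE36 = 0xBFFE8.
Add column by column in base 16, right to left:
  8+5 = D
  E+3 = 1 carry 1
  F+D+1 = D carry 1
  F+B+1 = B carry 1
  B+3+1 = F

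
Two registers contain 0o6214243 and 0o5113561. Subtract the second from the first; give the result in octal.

0o1100462

Subtract column by column in base 8:
  3-1 → 2
  4-6 → 6 (borrow)
  2-5-1 → 4 (borrow)
  4-3-1 → 0
  1-1 → 0
  2-1 → 1
  6-5 → 1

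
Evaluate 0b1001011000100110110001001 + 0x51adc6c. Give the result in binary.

0x51adc6c = 0b101000110101101110001101100 in binary.
Add column by column in base 2, right to left:
  1+0 = 1
  0+0 = 0
  0+1 = 1
  1+1 = 0 carry 1
  0+0+1 = 1
  0+1 = 1
  0+1 = 1
  1+0 = 1
  1+0 = 1
  0+0 = 0
  1+1 = 0 carry 1
  1+1+1 = 1 carry 1
  0+1+1 = 0 carry 1
  0+0+1 = 1
  1+1 = 0 carry 1
  0+1+1 = 0 carry 1
  0+0+1 = 1
  0+1 = 1
  1+0 = 1
  1+1 = 0 carry 1
  0+1+1 = 0 carry 1
  1+0+1 = 0 carry 1
  0+0+1 = 1
  0+0 = 0
  1+1 = 0 carry 1
  0+0+1 = 1
  0+1 = 1

0b110010001110010100111110101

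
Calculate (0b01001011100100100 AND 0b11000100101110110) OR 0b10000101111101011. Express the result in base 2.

0b01001011100100100 AND 0b11000100101110110 = 0b01000000100100100.
Then OR with 0b10000101111101011.

0b11000101111101111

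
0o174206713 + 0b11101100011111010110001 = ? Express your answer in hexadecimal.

0x2674C7C

0o174206713 = 0x1F10DCB in hexadecimal.
0b11101100011111010110001 = 0x763EB1 in hexadecimal.
Add column by column in base 16, right to left:
  B+1 = C
  C+B = 7 carry 1
  D+E+1 = C carry 1
  0+3+1 = 4
  1+6 = 7
  F+7 = 6 carry 1
  1+0+1 = 2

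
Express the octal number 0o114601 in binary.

0b1001100110000001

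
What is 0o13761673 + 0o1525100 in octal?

Add column by column in base 8, right to left:
  3+0 = 3
  7+0 = 7
  6+1 = 7
  1+5 = 6
  6+2 = 0 carry 1
  7+5+1 = 5 carry 1
  3+1+1 = 5
  1+0 = 1

0o15506773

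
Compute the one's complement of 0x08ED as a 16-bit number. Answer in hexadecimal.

0xF712

Each hex digit d becomes F−d:
  0→F, 8→7, E→1, D→2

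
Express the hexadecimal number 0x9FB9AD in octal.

Expand each hex digit to 4 bits: 9=1001 F=1111 B=1011 9=1001 A=1010 D=1101.
Group the bits in threes: 100 111 111 011 100 110 101 101 → 47734655.

0o47734655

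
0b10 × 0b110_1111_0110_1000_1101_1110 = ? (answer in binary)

Multiply each base-2 digit by 2, carrying:
  0×2 = 0 → write 0
  1×2 = 2 → write 0 carry 1
  1×2+1 = 3 → write 1 carry 1
  1×2+1 = 3 → write 1 carry 1
  1×2+1 = 3 → write 1 carry 1
  0×2+1 = 1 → write 1
  1×2 = 2 → write 0 carry 1
  1×2+1 = 3 → write 1 carry 1
  0×2+1 = 1 → write 1
  0×2 = 0 → write 0
  0×2 = 0 → write 0
  1×2 = 2 → write 0 carry 1
  0×2+1 = 1 → write 1
  1×2 = 2 → write 0 carry 1
  1×2+1 = 3 → write 1 carry 1
  0×2+1 = 1 → write 1
  1×2 = 2 → write 0 carry 1
  1×2+1 = 3 → write 1 carry 1
  1×2+1 = 3 → write 1 carry 1
  1×2+1 = 3 → write 1 carry 1
  0×2+1 = 1 → write 1
  1×2 = 2 → write 0 carry 1
  1×2+1 = 3 → write 1 carry 1
  remaining carry: 1

0b110111101101000110111100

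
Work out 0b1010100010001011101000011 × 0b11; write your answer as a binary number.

Multiply each base-2 digit by 3, carrying:
  1×3 = 3 → write 1 carry 1
  1×3+1 = 4 → write 0 carry 2
  0×3+2 = 2 → write 0 carry 1
  0×3+1 = 1 → write 1
  0×3 = 0 → write 0
  0×3 = 0 → write 0
  1×3 = 3 → write 1 carry 1
  0×3+1 = 1 → write 1
  1×3 = 3 → write 1 carry 1
  1×3+1 = 4 → write 0 carry 2
  1×3+2 = 5 → write 1 carry 2
  0×3+2 = 2 → write 0 carry 1
  1×3+1 = 4 → write 0 carry 2
  0×3+2 = 2 → write 0 carry 1
  0×3+1 = 1 → write 1
  0×3 = 0 → write 0
  1×3 = 3 → write 1 carry 1
  0×3+1 = 1 → write 1
  0×3 = 0 → write 0
  0×3 = 0 → write 0
  1×3 = 3 → write 1 carry 1
  0×3+1 = 1 → write 1
  1×3 = 3 → write 1 carry 1
  0×3+1 = 1 → write 1
  1×3 = 3 → write 1 carry 1
  remaining carry: 1

0b11111100110100010111001001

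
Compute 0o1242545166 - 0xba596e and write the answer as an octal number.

0xba596e = 0o56454556 in octal.
Subtract column by column in base 8:
  6-6 → 0
  6-5 → 1
  1-5 → 4 (borrow)
  5-4-1 → 0
  4-5 → 7 (borrow)
  5-4-1 → 0
  2-6 → 4 (borrow)
  4-5-1 → 6 (borrow)
  2-0-1 → 1
  1-0 → 1

0o1164070410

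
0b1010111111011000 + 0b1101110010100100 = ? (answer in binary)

0b11000110001111100

Add column by column in base 2, right to left:
  0+0 = 0
  0+0 = 0
  0+1 = 1
  1+0 = 1
  1+0 = 1
  0+1 = 1
  1+0 = 1
  1+1 = 0 carry 1
  1+0+1 = 0 carry 1
  1+0+1 = 0 carry 1
  1+1+1 = 1 carry 1
  1+1+1 = 1 carry 1
  0+1+1 = 0 carry 1
  1+0+1 = 0 carry 1
  0+1+1 = 0 carry 1
  1+1+1 = 1 carry 1
  final carry 1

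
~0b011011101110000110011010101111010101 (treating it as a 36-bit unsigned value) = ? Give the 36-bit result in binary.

Invert each bit: 011011101110000110011010101111010101 → 100100010001111001100101010000101010.

0b100100010001111001100101010000101010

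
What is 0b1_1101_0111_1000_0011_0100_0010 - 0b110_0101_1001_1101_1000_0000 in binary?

Subtract column by column in base 2:
  0-0 → 0
  1-0 → 1
  0-0 → 0
  0-0 → 0
  0-0 → 0
  0-0 → 0
  1-0 → 1
  0-1 → 1 (borrow)
  1-1-1 → 1 (borrow)
  1-0-1 → 0
  0-1 → 1 (borrow)
  0-1-1 → 0 (borrow)
  0-1-1 → 0 (borrow)
  0-0-1 → 1 (borrow)
  0-0-1 → 1 (borrow)
  1-1-1 → 1 (borrow)
  1-1-1 → 1 (borrow)
  1-0-1 → 0
  1-1 → 0
  0-0 → 0
  1-0 → 1
  0-1 → 1 (borrow)
  1-1-1 → 1 (borrow)
  1-0-1 → 0
  1-0 → 1

0b1011100011110010111000010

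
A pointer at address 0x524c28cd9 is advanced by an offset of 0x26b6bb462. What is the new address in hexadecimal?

Add column by column in base 16, right to left:
  9+2 = b
  d+6 = 3 carry 1
  c+4+1 = 1 carry 1
  8+b+1 = 4 carry 1
  2+b+1 = e
  c+6 = 2 carry 1
  4+b+1 = 0 carry 1
  2+6+1 = 9
  5+2 = 7

0x7902e413b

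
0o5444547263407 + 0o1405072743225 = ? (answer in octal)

Add column by column in base 8, right to left:
  7+5 = 4 carry 1
  0+2+1 = 3
  4+2 = 6
  3+3 = 6
  6+4 = 2 carry 1
  2+7+1 = 2 carry 1
  7+2+1 = 2 carry 1
  4+7+1 = 4 carry 1
  5+0+1 = 6
  4+5 = 1 carry 1
  4+0+1 = 5
  4+4 = 0 carry 1
  5+1+1 = 7

0o7051642226634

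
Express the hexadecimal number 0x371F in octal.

Expand each hex digit to 4 bits: 3=0011 7=0111 1=0001 F=1111.
Group the bits in threes: 011 011 100 011 111 → 33437.

0o33437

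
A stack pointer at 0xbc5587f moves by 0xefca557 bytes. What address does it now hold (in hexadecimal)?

0x1ac1fdd6

Add column by column in base 16, right to left:
  f+7 = 6 carry 1
  7+5+1 = d
  8+5 = d
  5+a = f
  5+c = 1 carry 1
  c+f+1 = c carry 1
  b+e+1 = a carry 1
  final carry 1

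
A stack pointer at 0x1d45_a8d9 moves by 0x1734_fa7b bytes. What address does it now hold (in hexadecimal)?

Add column by column in base 16, right to left:
  9+b = 4 carry 1
  d+7+1 = 5 carry 1
  8+a+1 = 3 carry 1
  a+f+1 = a carry 1
  5+4+1 = a
  4+3 = 7
  d+7 = 4 carry 1
  1+1+1 = 3

0x347aa354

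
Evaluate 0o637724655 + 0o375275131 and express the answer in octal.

0o1235222006

Add column by column in base 8, right to left:
  5+1 = 6
  5+3 = 0 carry 1
  6+1+1 = 0 carry 1
  4+5+1 = 2 carry 1
  2+7+1 = 2 carry 1
  7+2+1 = 2 carry 1
  7+5+1 = 5 carry 1
  3+7+1 = 3 carry 1
  6+3+1 = 2 carry 1
  final carry 1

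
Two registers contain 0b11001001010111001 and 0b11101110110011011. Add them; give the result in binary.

Add column by column in base 2, right to left:
  1+1 = 0 carry 1
  0+1+1 = 0 carry 1
  0+0+1 = 1
  1+1 = 0 carry 1
  1+1+1 = 1 carry 1
  1+0+1 = 0 carry 1
  0+0+1 = 1
  1+1 = 0 carry 1
  0+1+1 = 0 carry 1
  1+0+1 = 0 carry 1
  0+1+1 = 0 carry 1
  0+1+1 = 0 carry 1
  1+1+1 = 1 carry 1
  0+0+1 = 1
  0+1 = 1
  1+1 = 0 carry 1
  1+1+1 = 1 carry 1
  final carry 1

0b110111000001010100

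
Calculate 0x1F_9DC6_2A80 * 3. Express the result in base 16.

Multiply each base-16 digit by 3, carrying:
  0×3 = 0 → write 0
  8×3 = 24 → write 8 carry 1
  A×3+1 = 31 → write F carry 1
  2×3+1 = 7 → write 7
  6×3 = 18 → write 2 carry 1
  C×3+1 = 37 → write 5 carry 2
  D×3+2 = 41 → write 9 carry 2
  9×3+2 = 29 → write D carry 1
  F×3+1 = 46 → write E carry 2
  1×3+2 = 5 → write 5

0x5ED9527F80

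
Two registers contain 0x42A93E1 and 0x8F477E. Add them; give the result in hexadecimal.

Add column by column in base 16, right to left:
  1+E = F
  E+7 = 5 carry 1
  3+7+1 = B
  9+4 = D
  A+F = 9 carry 1
  2+8+1 = B
  4+0 = 4

0x4B9DB5F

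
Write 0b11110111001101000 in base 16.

0x1EE68

Group the bits into nibbles: 0001 1110 1110 0110 1000 → 1EE68.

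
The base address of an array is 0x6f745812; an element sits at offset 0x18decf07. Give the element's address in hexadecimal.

Add column by column in base 16, right to left:
  2+7 = 9
  1+0 = 1
  8+f = 7 carry 1
  5+c+1 = 2 carry 1
  4+e+1 = 3 carry 1
  7+d+1 = 5 carry 1
  f+8+1 = 8 carry 1
  6+1+1 = 8

0x88532719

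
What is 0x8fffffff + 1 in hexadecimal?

The trailing 7 digits are F (max in base 16), so adding 1 cascades: they roll to 0 and the next digit up increments.

0x90000000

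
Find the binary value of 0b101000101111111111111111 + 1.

0b101000110000000000000000

The trailing 16 digits are 1 (max in base 2), so adding 1 cascades: they roll to 0 and the next digit up increments.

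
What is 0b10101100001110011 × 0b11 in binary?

Multiply each base-2 digit by 3, carrying:
  1×3 = 3 → write 1 carry 1
  1×3+1 = 4 → write 0 carry 2
  0×3+2 = 2 → write 0 carry 1
  0×3+1 = 1 → write 1
  1×3 = 3 → write 1 carry 1
  1×3+1 = 4 → write 0 carry 2
  1×3+2 = 5 → write 1 carry 2
  0×3+2 = 2 → write 0 carry 1
  0×3+1 = 1 → write 1
  0×3 = 0 → write 0
  0×3 = 0 → write 0
  1×3 = 3 → write 1 carry 1
  1×3+1 = 4 → write 0 carry 2
  0×3+2 = 2 → write 0 carry 1
  1×3+1 = 4 → write 0 carry 2
  0×3+2 = 2 → write 0 carry 1
  1×3+1 = 4 → write 0 carry 2
  remaining carry: 10

0b1000000100101011001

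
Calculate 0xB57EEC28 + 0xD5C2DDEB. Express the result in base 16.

Add column by column in base 16, right to left:
  8+B = 3 carry 1
  2+E+1 = 1 carry 1
  C+D+1 = A carry 1
  E+D+1 = C carry 1
  E+2+1 = 1 carry 1
  7+C+1 = 4 carry 1
  5+5+1 = B
  B+D = 8 carry 1
  final carry 1

0x18B41CA13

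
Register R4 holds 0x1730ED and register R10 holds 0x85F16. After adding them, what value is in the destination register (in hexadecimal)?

0x1F9003

Add column by column in base 16, right to left:
  D+6 = 3 carry 1
  E+1+1 = 0 carry 1
  0+F+1 = 0 carry 1
  3+5+1 = 9
  7+8 = F
  1+0 = 1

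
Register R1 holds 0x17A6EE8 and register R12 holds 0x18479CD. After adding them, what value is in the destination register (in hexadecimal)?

Add column by column in base 16, right to left:
  8+D = 5 carry 1
  E+C+1 = B carry 1
  E+9+1 = 8 carry 1
  6+7+1 = E
  A+4 = E
  7+8 = F
  1+1 = 2

0x2FEE8B5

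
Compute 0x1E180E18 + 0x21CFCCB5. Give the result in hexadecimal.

Add column by column in base 16, right to left:
  8+5 = D
  1+B = C
  E+C = A carry 1
  0+C+1 = D
  8+F = 7 carry 1
  1+C+1 = E
  E+1 = F
  1+2 = 3

0x3FE7DACD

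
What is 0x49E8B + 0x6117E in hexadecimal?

Add column by column in base 16, right to left:
  B+E = 9 carry 1
  8+7+1 = 0 carry 1
  E+1+1 = 0 carry 1
  9+1+1 = B
  4+6 = A

0xAB009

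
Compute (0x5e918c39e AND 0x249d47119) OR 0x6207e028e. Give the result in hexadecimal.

0x6697e439e

0x5e918c39e AND 0x249d47119 = 0x049104118.
Then OR with 0x6207e028e.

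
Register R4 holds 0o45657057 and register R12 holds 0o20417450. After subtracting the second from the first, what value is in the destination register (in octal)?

0o25237407

Subtract column by column in base 8:
  7-0 → 7
  5-5 → 0
  0-4 → 4 (borrow)
  7-7-1 → 7 (borrow)
  5-1-1 → 3
  6-4 → 2
  5-0 → 5
  4-2 → 2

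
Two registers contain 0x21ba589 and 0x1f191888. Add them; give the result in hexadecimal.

0x2134be11

Add column by column in base 16, right to left:
  9+8 = 1 carry 1
  8+8+1 = 1 carry 1
  5+8+1 = e
  a+1 = b
  b+9 = 4 carry 1
  1+1+1 = 3
  2+f = 1 carry 1
  0+1+1 = 2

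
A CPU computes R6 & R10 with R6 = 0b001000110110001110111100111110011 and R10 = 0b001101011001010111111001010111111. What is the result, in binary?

0b001000010000000110111000010110011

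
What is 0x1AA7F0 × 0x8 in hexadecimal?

0xD53F80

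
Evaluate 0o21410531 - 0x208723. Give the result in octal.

0x208723 = 0o10103443 in octal.
Subtract column by column in base 8:
  1-3 → 6 (borrow)
  3-4-1 → 6 (borrow)
  5-4-1 → 0
  0-3 → 5 (borrow)
  1-0-1 → 0
  4-1 → 3
  1-0 → 1
  2-1 → 1

0o11305066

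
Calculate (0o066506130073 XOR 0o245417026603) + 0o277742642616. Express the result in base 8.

First 0o066506130073 XOR 0o245417026603 = 0o223111116670.
Add column by column in base 8, right to left:
  0+6 = 6
  7+1 = 0 carry 1
  6+6+1 = 5 carry 1
  6+2+1 = 1 carry 1
  1+4+1 = 6
  1+6 = 7
  1+2 = 3
  1+4 = 5
  1+7 = 0 carry 1
  3+7+1 = 3 carry 1
  2+7+1 = 2 carry 1
  2+2+1 = 5

0o523053761506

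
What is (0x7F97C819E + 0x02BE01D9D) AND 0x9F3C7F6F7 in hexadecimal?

0x821449633

Add column by column in base 16, right to left:
  E+D = B carry 1
  9+9+1 = 3 carry 1
  1+D+1 = F
  8+1 = 9
  C+0 = C
  7+E = 5 carry 1
  9+B+1 = 5 carry 1
  F+2+1 = 2 carry 1
  7+0+1 = 8
Sum = 0x8255C9F3B; now AND with 0x9F3C7F6F7:
  8&9=8, 2&F=2, 5&3=1, 5&C=4, C&7=4, 9&F=9, F&6=6, 3&F=3, B&7=3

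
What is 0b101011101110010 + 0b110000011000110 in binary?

0b1011100000111000

Add column by column in base 2, right to left:
  0+0 = 0
  1+1 = 0 carry 1
  0+1+1 = 0 carry 1
  0+0+1 = 1
  1+0 = 1
  1+0 = 1
  1+1 = 0 carry 1
  0+1+1 = 0 carry 1
  1+0+1 = 0 carry 1
  1+0+1 = 0 carry 1
  1+0+1 = 0 carry 1
  0+0+1 = 1
  1+0 = 1
  0+1 = 1
  1+1 = 0 carry 1
  final carry 1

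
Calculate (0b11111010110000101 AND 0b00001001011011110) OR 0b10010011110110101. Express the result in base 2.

0b11111010110000101 AND 0b00001001011011110 = 0b00001000010000100.
Then OR with 0b10010011110110101.

0b10011011110110101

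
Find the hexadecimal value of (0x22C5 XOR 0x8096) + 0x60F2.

First 0x22C5 XOR 0x8096 = 0xA253.
Add column by column in base 16, right to left:
  3+2 = 5
  5+F = 4 carry 1
  2+0+1 = 3
  A+6 = 0 carry 1
  final carry 1

0x10345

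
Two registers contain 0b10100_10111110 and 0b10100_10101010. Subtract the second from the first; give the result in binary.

0b10100

Subtract column by column in base 2:
  0-0 → 0
  1-1 → 0
  1-0 → 1
  1-1 → 0
  1-0 → 1
  1-1 → 0
  0-0 → 0
  1-1 → 0
  0-0 → 0
  0-0 → 0
  1-1 → 0
  0-0 → 0
  1-1 → 0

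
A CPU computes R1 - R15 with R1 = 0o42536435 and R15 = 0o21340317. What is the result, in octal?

0o21176116

Subtract column by column in base 8:
  5-7 → 6 (borrow)
  3-1-1 → 1
  4-3 → 1
  6-0 → 6
  3-4 → 7 (borrow)
  5-3-1 → 1
  2-1 → 1
  4-2 → 2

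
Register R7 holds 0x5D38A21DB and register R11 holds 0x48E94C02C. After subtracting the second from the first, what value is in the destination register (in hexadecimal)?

0x144F561AF

Subtract column by column in base 16:
  B-C → F (borrow)
  D-2-1 → A
  1-0 → 1
  2-C → 6 (borrow)
  A-4-1 → 5
  8-9 → F (borrow)
  3-E-1 → 4 (borrow)
  D-8-1 → 4
  5-4 → 1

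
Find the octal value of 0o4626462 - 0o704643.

Subtract column by column in base 8:
  2-3 → 7 (borrow)
  6-4-1 → 1
  4-6 → 6 (borrow)
  6-4-1 → 1
  2-0 → 2
  6-7 → 7 (borrow)
  4-0-1 → 3

0o3721617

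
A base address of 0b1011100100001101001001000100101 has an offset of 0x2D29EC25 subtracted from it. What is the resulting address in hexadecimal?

0x2F5CA600

0b1011100100001101001001000100101 = 0x5C869225 in hexadecimal.
Subtract column by column in base 16:
  5-5 → 0
  2-2 → 0
  2-C → 6 (borrow)
  9-E-1 → A (borrow)
  6-9-1 → C (borrow)
  8-2-1 → 5
  C-D → F (borrow)
  5-2-1 → 2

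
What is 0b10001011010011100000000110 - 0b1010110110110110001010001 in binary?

0b110100011100101110110101

Subtract column by column in base 2:
  0-1 → 1 (borrow)
  1-0-1 → 0
  1-0 → 1
  0-0 → 0
  0-1 → 1 (borrow)
  0-0-1 → 1 (borrow)
  0-1-1 → 0 (borrow)
  0-0-1 → 1 (borrow)
  0-0-1 → 1 (borrow)
  0-0-1 → 1 (borrow)
  0-1-1 → 0 (borrow)
  1-1-1 → 1 (borrow)
  1-0-1 → 0
  1-1 → 0
  0-1 → 1 (borrow)
  0-0-1 → 1 (borrow)
  1-1-1 → 1 (borrow)
  0-1-1 → 0 (borrow)
  1-0-1 → 0
  1-1 → 0
  0-1 → 1 (borrow)
  1-0-1 → 0
  0-1 → 1 (borrow)
  0-0-1 → 1 (borrow)
  0-1-1 → 0 (borrow)
  1-0-1 → 0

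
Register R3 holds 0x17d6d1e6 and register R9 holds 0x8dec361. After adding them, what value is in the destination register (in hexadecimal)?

0x20b59547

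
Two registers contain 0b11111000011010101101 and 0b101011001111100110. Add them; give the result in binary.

Add column by column in base 2, right to left:
  1+0 = 1
  0+1 = 1
  1+1 = 0 carry 1
  1+0+1 = 0 carry 1
  0+0+1 = 1
  1+1 = 0 carry 1
  0+1+1 = 0 carry 1
  1+1+1 = 1 carry 1
  0+1+1 = 0 carry 1
  1+1+1 = 1 carry 1
  1+0+1 = 0 carry 1
  0+0+1 = 1
  0+1 = 1
  0+1 = 1
  0+0 = 0
  1+1 = 0 carry 1
  1+0+1 = 0 carry 1
  1+1+1 = 1 carry 1
  1+0+1 = 0 carry 1
  1+0+1 = 0 carry 1
  final carry 1

0b100100011101010010011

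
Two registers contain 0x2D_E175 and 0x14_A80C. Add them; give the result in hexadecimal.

0x428981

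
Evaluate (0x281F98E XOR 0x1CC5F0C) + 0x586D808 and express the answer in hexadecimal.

0x8D47E8A

First 0x281F98E XOR 0x1CC5F0C = 0x34DA682.
Add column by column in base 16, right to left:
  2+8 = A
  8+0 = 8
  6+8 = E
  A+D = 7 carry 1
  D+6+1 = 4 carry 1
  4+8+1 = D
  3+5 = 8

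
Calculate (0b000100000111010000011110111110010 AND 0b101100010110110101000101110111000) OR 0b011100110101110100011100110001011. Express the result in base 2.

0b11100110111110100011100110111011

0b000100000111010000011110111110010 AND 0b101100010110110101000101110111000 = 0b000100000110010000000100110110000.
Then OR with 0b011100110101110100011100110001011.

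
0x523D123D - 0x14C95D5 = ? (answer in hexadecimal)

0x50F07C68

Subtract column by column in base 16:
  D-5 → 8
  3-D → 6 (borrow)
  2-5-1 → C (borrow)
  1-9-1 → 7 (borrow)
  D-C-1 → 0
  3-4 → F (borrow)
  2-1-1 → 0
  5-0 → 5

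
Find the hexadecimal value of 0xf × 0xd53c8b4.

0xc7e8c28c

Multiply each base-16 digit by 15, carrying:
  4×15 = 60 → write c carry 3
  b×15+3 = 168 → write 8 carry 10
  8×15+10 = 130 → write 2 carry 8
  c×15+8 = 188 → write c carry 11
  3×15+11 = 56 → write 8 carry 3
  5×15+3 = 78 → write e carry 4
  d×15+4 = 199 → write 7 carry 12
  remaining carry: c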